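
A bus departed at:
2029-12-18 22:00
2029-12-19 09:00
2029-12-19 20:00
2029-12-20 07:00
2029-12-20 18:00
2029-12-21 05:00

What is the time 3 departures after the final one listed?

2029-12-22 14:00

Gaps: 11, 11, 11, 11, 11 hours — each event is 11 hours after the previous one.
2029-12-21 05:00 + 11 h = 2029-12-21 16:00.
2029-12-21 16:00 + 11 h = 2029-12-22 03:00.
2029-12-22 03:00 + 11 h = 2029-12-22 14:00.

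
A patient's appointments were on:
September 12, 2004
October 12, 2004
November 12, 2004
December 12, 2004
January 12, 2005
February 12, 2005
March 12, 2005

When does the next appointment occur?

Gaps: 30, 31, 30, 31, 31, 28 days — not constant. Every event is on the 12th of the month.
Pattern: the 12th of each month.
Next: April 2005 → April 12, 2005.

April 12, 2005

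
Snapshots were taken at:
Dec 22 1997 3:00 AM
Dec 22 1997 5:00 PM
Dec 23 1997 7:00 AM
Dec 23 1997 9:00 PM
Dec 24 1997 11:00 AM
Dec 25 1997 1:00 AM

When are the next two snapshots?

Dec 25 1997 3:00 PM, Dec 26 1997 5:00 AM

Gaps: 14, 14, 14, 14, 14 hours — each event is 14 hours after the previous one.
Dec 25 1997 1:00 AM + 14 h = Dec 25 1997 3:00 PM.
Dec 25 1997 3:00 PM + 14 h = Dec 26 1997 5:00 AM.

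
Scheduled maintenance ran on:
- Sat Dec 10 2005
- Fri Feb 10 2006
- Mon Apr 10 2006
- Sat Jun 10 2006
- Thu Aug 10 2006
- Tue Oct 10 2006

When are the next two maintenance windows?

Sun Dec 10 2006, Sat Feb 10 2007

Gaps: 62, 59, 61, 61, 61 days — not constant. Every event is on the 10th of the month.
Pattern: the 10th of every 2 months.
December 2006: Sun Dec 10 2006.
Next: February 2007 → Sat Feb 10 2007.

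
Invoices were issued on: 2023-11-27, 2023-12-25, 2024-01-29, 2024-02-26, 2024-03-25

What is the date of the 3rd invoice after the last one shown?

2024-06-24

All Mondays; the gaps (28, 35, 28, 28) vary with month length.
This is the last Monday of each month.
Last Monday of April 2024: 2024-04-29.
May 2024 ends with Monday 2024-05-27.
June 2024 ends with Monday 2024-06-24.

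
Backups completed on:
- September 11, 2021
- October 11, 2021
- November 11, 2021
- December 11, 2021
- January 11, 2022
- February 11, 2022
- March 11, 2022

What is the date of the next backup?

Gaps: 30, 31, 30, 31, 31, 28 days — not constant. Every event is on the 11th of the month.
Pattern: the 11th of each month.
Next: April 2022 → April 11, 2022.

April 11, 2022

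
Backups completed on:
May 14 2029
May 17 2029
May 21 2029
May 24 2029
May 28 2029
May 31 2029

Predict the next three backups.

Gaps: 3, 4, 3, 4, 3 days — not constant, but cyclic with period 2.
The events fall on every Monday and Thursday.
Next Monday: Jun 4 2029.
The following Thursday is Jun 7 2029.
Next Monday: Jun 11 2029.

Jun 4 2029, Jun 7 2029, Jun 11 2029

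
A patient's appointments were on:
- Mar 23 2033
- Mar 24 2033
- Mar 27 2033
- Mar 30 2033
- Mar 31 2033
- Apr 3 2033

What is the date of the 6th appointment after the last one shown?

Gaps: 1, 3, 3, 1, 3 days — not constant, but cyclic with period 3.
The events fall on every Wednesday, Thursday and Sunday.
The following Wednesday is Apr 6 2033.
Next Thursday: Apr 7 2033.
The following Sunday is Apr 10 2033.
Next Wednesday: Apr 13 2033.
Next Thursday: Apr 14 2033.
Next Sunday: Apr 17 2033.

Apr 17 2033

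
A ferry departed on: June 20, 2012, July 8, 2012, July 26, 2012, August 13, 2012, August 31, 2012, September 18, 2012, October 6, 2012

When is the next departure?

Every event comes 18 days after the last (18, 18, 18, 18, 18, 18).
October 6, 2012 + 18 days = October 24, 2012.

October 24, 2012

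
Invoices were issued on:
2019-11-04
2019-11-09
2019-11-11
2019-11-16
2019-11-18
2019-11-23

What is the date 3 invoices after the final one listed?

Every event lands on a Monday or Saturday (gaps cycle 5, 2, 5, 2, 5).
So the schedule is: every Monday and Saturday.
The following Monday is 2019-11-25.
Next Saturday: 2019-11-30.
The following Monday is 2019-12-02.

2019-12-02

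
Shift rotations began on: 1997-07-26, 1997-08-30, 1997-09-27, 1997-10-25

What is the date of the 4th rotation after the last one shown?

1998-02-28

These are Saturdays with 35, 28, 28-day gaps.
Each is the final Saturday of its month — 1997-08-30 is past the 28th, so '4th Saturday' doesn't fit.
Last Saturday of November 1997: 1997-11-29.
December 1997 ends with Saturday 1997-12-27.
Last Saturday of January 1998: 1998-01-31.
February 1998 ends with Saturday 1998-02-28.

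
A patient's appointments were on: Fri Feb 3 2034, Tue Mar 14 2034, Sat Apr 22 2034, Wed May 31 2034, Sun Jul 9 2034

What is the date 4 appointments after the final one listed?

Every event comes 39 days after the last (39, 39, 39, 39).
Sun Jul 9 2034 + 39 days = Thu Aug 17 2034.
Thu Aug 17 2034 + 39 days = Mon Sep 25 2034.
Mon Sep 25 2034 + 39 days = Fri Nov 3 2034.
Fri Nov 3 2034 + 39 days = Tue Dec 12 2034.

Tue Dec 12 2034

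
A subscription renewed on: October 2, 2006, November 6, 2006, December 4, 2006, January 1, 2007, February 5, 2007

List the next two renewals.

March 5, 2007; April 2, 2007

Gaps: 35, 28, 28, 35 days — a mix of 28 and 35. Every date is a Monday.
Each is the 1st Monday of its month.
March 2007 — 1st Monday is March 5, 2007.
1st Monday of April 2007: April 2, 2007.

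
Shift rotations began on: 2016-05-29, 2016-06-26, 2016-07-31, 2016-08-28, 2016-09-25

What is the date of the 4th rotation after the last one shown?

2017-01-29

All Sundays; the gaps (28, 35, 28, 28) vary with month length.
This is the last Sunday of each month.
Last Sunday of October 2016: 2016-10-30.
November 2016 ends with Sunday 2016-11-27.
Last Sunday of December 2016: 2016-12-25.
January 2017 ends with Sunday 2017-01-29.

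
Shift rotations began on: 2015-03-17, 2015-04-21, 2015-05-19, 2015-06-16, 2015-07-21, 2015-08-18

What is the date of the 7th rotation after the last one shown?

These are Tuesdays at 28- or 35-day spacing (35, 28, 28, 35, 28).
The pattern: 3rd Tuesday of the month.
September 2015 — 3rd Tuesday is 2015-09-15.
3rd Tuesday of October 2015: 2015-10-20.
November 2015 — 3rd Tuesday is 2015-11-17.
3rd Tuesday of December 2015: 2015-12-15.
January 2016 — 3rd Tuesday is 2016-01-19.
3rd Tuesday of February 2016: 2016-02-16.
3rd Tuesday of March 2016: 2016-03-15.

2016-03-15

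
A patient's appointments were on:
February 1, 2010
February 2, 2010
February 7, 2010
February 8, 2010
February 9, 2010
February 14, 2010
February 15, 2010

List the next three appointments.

Gaps: 1, 5, 1, 1, 5, 1 days — not constant, but cyclic with period 3.
The events fall on every Monday, Tuesday and Sunday.
The following Tuesday is February 16, 2010.
Next Sunday: February 21, 2010.
Next Monday: February 22, 2010.

February 16, 2010; February 21, 2010; February 22, 2010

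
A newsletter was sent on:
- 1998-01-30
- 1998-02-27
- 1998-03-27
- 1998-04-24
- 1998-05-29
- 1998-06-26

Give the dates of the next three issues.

All Fridays; the gaps (28, 28, 28, 35, 28) vary with month length.
This is the last Friday of each month.
July 1998 ends with Friday 1998-07-31.
August 1998 ends with Friday 1998-08-28.
Last Friday of September 1998: 1998-09-25.

1998-07-31, 1998-08-28, 1998-09-25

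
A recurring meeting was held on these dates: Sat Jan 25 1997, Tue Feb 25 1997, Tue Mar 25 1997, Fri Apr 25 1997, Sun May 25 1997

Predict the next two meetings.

Gaps: 31, 28, 31, 30 days — not constant. Every event is on the 25th of the month.
Pattern: the 25th of each month.
June 1997: Wed Jun 25 1997.
Next: July 1997 → Fri Jul 25 1997.

Wed Jun 25 1997, Fri Jul 25 1997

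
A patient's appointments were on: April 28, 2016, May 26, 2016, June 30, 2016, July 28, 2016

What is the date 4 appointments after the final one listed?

November 24, 2016

Every date is a Thursday; gaps 28, 35, 28 days.
Each is the last Thursday of its month (at least one falls on the 29th or later, ruling out '4th Thursday').
August 2016 ends with Thursday August 25, 2016.
September 2016 ends with Thursday September 29, 2016.
Last Thursday of October 2016: October 27, 2016.
Last Thursday of November 2016: November 24, 2016.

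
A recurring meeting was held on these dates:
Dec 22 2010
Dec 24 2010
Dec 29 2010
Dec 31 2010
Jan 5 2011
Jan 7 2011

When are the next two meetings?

Jan 12 2011, Jan 14 2011

Every event lands on a Wednesday or Friday (gaps cycle 2, 5, 2, 5, 2).
So the schedule is: every Wednesday and Friday.
Next Wednesday: Jan 12 2011.
Next Friday: Jan 14 2011.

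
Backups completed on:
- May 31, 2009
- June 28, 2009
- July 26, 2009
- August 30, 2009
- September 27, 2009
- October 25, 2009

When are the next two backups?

November 29, 2009; December 27, 2009

All Sundays; the gaps (28, 28, 35, 28, 28) vary with month length.
This is the last Sunday of each month.
November 2009 ends with Sunday November 29, 2009.
Last Sunday of December 2009: December 27, 2009.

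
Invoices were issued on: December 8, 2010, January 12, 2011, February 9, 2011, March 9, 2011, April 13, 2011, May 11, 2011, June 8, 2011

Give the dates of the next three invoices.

July 13, 2011; August 10, 2011; September 14, 2011

All dates are Wednesdays, 35, 28, 28, 35, 28, 28 days apart.
Specifically, the 2nd Wednesday of each month.
July 2011 — 2nd Wednesday is July 13, 2011.
2nd Wednesday of August 2011: August 10, 2011.
September 2011 — 2nd Wednesday is September 14, 2011.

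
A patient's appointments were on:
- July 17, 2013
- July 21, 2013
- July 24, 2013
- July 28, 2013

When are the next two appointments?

Every event lands on a Wednesday or Sunday (gaps cycle 4, 3, 4).
So the schedule is: every Wednesday and Sunday.
Next Wednesday: July 31, 2013.
The following Sunday is August 4, 2013.

July 31, 2013; August 4, 2013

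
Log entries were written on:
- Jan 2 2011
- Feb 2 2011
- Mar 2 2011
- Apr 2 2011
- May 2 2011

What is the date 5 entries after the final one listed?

Each date is the 2nd; the gaps (31, 28, 31, 30) track the month lengths.
The rule is the 2nd of each month.
June 2011: Jun 2 2011.
July 2011: Jul 2 2011.
Next: August 2011 → Aug 2 2011.
September 2011: Sep 2 2011.
Next: October 2011 → Oct 2 2011.

Oct 2 2011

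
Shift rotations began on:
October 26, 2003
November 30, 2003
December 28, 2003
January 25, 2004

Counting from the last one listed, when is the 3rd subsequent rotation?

April 25, 2004

All Sundays; the gaps (35, 28, 28) vary with month length.
This is the last Sunday of each month.
Last Sunday of February 2004: February 29, 2004.
March 2004 ends with Sunday March 28, 2004.
April 2004 ends with Sunday April 25, 2004.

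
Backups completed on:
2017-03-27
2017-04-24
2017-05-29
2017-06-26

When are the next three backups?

Every date is a Monday; gaps 28, 35, 28 days.
Each is the last Monday of its month (at least one falls on the 29th or later, ruling out '4th Monday').
July 2017 ends with Monday 2017-07-31.
Last Monday of August 2017: 2017-08-28.
Last Monday of September 2017: 2017-09-25.

2017-07-31, 2017-08-28, 2017-09-25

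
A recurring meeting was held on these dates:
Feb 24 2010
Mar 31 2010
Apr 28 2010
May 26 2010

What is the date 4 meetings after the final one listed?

These are Wednesdays with 35, 28, 28-day gaps.
Each is the final Wednesday of its month — Mar 31 2010 is past the 28th, so '4th Wednesday' doesn't fit.
Last Wednesday of June 2010: Jun 30 2010.
July 2010 ends with Wednesday Jul 28 2010.
August 2010 ends with Wednesday Aug 25 2010.
September 2010 ends with Wednesday Sep 29 2010.

Sep 29 2010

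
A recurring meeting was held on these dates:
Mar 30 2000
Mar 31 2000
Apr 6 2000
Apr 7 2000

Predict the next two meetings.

Gaps: 1, 6, 1 days — not constant, but cyclic with period 2.
The events fall on every Thursday and Friday.
The following Thursday is Apr 13 2000.
Next Friday: Apr 14 2000.

Apr 13 2000, Apr 14 2000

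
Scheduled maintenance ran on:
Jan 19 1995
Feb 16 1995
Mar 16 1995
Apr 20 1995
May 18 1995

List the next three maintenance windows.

These are Thursdays at 28- or 35-day spacing (28, 28, 35, 28).
The pattern: 3rd Thursday of the month.
3rd Thursday of June 1995: Jun 15 1995.
3rd Thursday of July 1995: Jul 20 1995.
August 1995 — 3rd Thursday is Aug 17 1995.

Jun 15 1995, Jul 20 1995, Aug 17 1995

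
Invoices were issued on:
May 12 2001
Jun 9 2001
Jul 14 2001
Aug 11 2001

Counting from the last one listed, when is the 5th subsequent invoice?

All dates are Saturdays, 28, 35, 28 days apart.
Specifically, the 2nd Saturday of each month.
September 2001 — 2nd Saturday is Sep 8 2001.
2nd Saturday of October 2001: Oct 13 2001.
November 2001 — 2nd Saturday is Nov 10 2001.
December 2001 — 2nd Saturday is Dec 8 2001.
January 2002 — 2nd Saturday is Jan 12 2002.

Jan 12 2002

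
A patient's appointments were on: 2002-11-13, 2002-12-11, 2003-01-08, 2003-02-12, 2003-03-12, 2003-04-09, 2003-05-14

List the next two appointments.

2003-06-11, 2003-07-09

These are Wednesdays at 28- or 35-day spacing (28, 28, 35, 28, 28, 35).
The pattern: 2nd Wednesday of the month.
2nd Wednesday of June 2003: 2003-06-11.
July 2003 — 2nd Wednesday is 2003-07-09.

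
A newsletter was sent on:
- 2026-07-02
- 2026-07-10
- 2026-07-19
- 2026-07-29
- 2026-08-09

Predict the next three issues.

Gaps: 8, 9, 10, 11 days — each gap is 1 larger than the previous one.
Next gap: 12 days. 2026-08-09 + 12 days = 2026-08-21.
Next gap: 13 days. 2026-08-21 + 13 days = 2026-09-03.
Next gap: 14 days. 2026-09-03 + 14 days = 2026-09-17.

2026-08-21, 2026-09-03, 2026-09-17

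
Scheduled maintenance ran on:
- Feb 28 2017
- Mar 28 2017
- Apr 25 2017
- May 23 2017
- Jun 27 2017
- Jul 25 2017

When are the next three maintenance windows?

Aug 22 2017, Sep 26 2017, Oct 24 2017

All dates are Tuesdays, 28, 28, 28, 35, 28 days apart.
Specifically, the 4th Tuesday of each month.
August 2017 — 4th Tuesday is Aug 22 2017.
September 2017 — 4th Tuesday is Sep 26 2017.
October 2017 — 4th Tuesday is Oct 24 2017.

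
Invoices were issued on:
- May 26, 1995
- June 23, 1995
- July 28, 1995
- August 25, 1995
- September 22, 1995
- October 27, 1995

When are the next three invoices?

All dates are Fridays, 28, 35, 28, 28, 35 days apart.
Specifically, the 4th Friday of each month.
November 1995 — 4th Friday is November 24, 1995.
December 1995 — 4th Friday is December 22, 1995.
4th Friday of January 1996: January 26, 1996.

November 24, 1995; December 22, 1995; January 26, 1996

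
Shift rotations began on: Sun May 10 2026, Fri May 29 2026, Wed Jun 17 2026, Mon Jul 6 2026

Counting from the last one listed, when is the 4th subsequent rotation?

Gaps between consecutive events: 19, 19, 19 days — a constant 19-day interval.
Mon Jul 6 2026 + 19 days = Sat Jul 25 2026.
Sat Jul 25 2026 + 19 days = Thu Aug 13 2026.
Thu Aug 13 2026 + 19 days = Tue Sep 1 2026.
Tue Sep 1 2026 + 19 days = Sun Sep 20 2026.

Sun Sep 20 2026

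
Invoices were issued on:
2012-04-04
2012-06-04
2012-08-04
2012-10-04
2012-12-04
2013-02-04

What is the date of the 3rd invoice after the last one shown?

Gaps: 61, 61, 61, 61, 62 days — not constant. Every event is on the 4th of the month.
Pattern: the 4th of every 2 months.
Next: April 2013 → 2013-04-04.
June 2013: 2013-06-04.
August 2013: 2013-08-04.

2013-08-04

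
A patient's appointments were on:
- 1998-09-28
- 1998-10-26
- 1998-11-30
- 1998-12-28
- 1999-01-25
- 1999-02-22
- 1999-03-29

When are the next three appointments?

1999-04-26, 1999-05-31, 1999-06-28

These are Mondays with 28, 35, 28, 28, 28, 35-day gaps.
Each is the final Monday of its month — 1998-11-30 is past the 28th, so '4th Monday' doesn't fit.
Last Monday of April 1999: 1999-04-26.
Last Monday of May 1999: 1999-05-31.
June 1999 ends with Monday 1999-06-28.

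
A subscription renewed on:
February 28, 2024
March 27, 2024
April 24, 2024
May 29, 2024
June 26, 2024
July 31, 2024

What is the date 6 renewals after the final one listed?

These are Wednesdays with 28, 28, 35, 28, 35-day gaps.
Each is the final Wednesday of its month — May 29, 2024 is past the 28th, so '4th Wednesday' doesn't fit.
August 2024 ends with Wednesday August 28, 2024.
Last Wednesday of September 2024: September 25, 2024.
October 2024 ends with Wednesday October 30, 2024.
November 2024 ends with Wednesday November 27, 2024.
December 2024 ends with Wednesday December 25, 2024.
Last Wednesday of January 2025: January 29, 2025.

January 29, 2025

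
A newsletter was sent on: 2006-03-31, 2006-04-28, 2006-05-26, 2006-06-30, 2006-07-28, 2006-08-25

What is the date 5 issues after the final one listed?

Every date is a Friday; gaps 28, 28, 35, 28, 28 days.
Each is the last Friday of its month (at least one falls on the 29th or later, ruling out '4th Friday').
September 2006 ends with Friday 2006-09-29.
Last Friday of October 2006: 2006-10-27.
Last Friday of November 2006: 2006-11-24.
Last Friday of December 2006: 2006-12-29.
Last Friday of January 2007: 2007-01-26.

2007-01-26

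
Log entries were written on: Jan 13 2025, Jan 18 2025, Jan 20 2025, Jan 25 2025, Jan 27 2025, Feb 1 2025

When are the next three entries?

The gap pattern 5, 2, 5, 2, 5 repeats every 2 events.
These are the Mondays and Saturdays of each week.
The following Monday is Feb 3 2025.
Next Saturday: Feb 8 2025.
The following Monday is Feb 10 2025.

Feb 3 2025, Feb 8 2025, Feb 10 2025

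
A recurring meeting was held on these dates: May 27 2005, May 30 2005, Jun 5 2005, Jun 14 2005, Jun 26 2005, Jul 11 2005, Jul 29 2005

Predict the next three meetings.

Intervals are 3, 6, 9, 12, 15, 18 days — an arithmetic progression with common difference 3.
Next gap: 21 days. Jul 29 2005 + 21 days = Aug 19 2005.
Next gap: 24 days. Aug 19 2005 + 24 days = Sep 12 2005.
Next gap: 27 days. Sep 12 2005 + 27 days = Oct 9 2005.

Aug 19 2005, Sep 12 2005, Oct 9 2005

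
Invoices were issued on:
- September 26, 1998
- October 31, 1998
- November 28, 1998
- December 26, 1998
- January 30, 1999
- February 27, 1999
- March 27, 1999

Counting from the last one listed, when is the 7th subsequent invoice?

October 30, 1999

These are Saturdays with 35, 28, 28, 35, 28, 28-day gaps.
Each is the final Saturday of its month — October 31, 1998 is past the 28th, so '4th Saturday' doesn't fit.
Last Saturday of April 1999: April 24, 1999.
Last Saturday of May 1999: May 29, 1999.
June 1999 ends with Saturday June 26, 1999.
Last Saturday of July 1999: July 31, 1999.
Last Saturday of August 1999: August 28, 1999.
September 1999 ends with Saturday September 25, 1999.
Last Saturday of October 1999: October 30, 1999.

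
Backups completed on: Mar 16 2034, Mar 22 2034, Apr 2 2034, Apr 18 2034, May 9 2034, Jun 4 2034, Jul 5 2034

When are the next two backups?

Aug 10 2034, Sep 20 2034

Gaps: 6, 11, 16, 21, 26, 31 days — each gap is 5 larger than the previous one.
Next gap: 36 days. Jul 5 2034 + 36 days = Aug 10 2034.
Next gap: 41 days. Aug 10 2034 + 41 days = Sep 20 2034.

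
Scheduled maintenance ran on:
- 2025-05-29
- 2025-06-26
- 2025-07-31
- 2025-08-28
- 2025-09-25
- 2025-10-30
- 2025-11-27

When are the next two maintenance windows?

2025-12-25, 2026-01-29

Every date is a Thursday; gaps 28, 35, 28, 28, 35, 28 days.
Each is the last Thursday of its month (at least one falls on the 29th or later, ruling out '4th Thursday').
Last Thursday of December 2025: 2025-12-25.
January 2026 ends with Thursday 2026-01-29.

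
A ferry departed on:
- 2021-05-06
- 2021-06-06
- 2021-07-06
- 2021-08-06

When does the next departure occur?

The day-of-month is always 6 (31, 30, 31 days between events).
So this recurs on the 6th of each month.
September 2021: 2021-09-06.

2021-09-06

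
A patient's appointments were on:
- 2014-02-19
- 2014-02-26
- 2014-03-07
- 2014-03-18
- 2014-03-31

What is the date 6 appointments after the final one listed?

Intervals are 7, 9, 11, 13 days — an arithmetic progression with common difference 2.
Next gap: 15 days. 2014-03-31 + 15 days = 2014-04-15.
Next gap: 17 days. 2014-04-15 + 17 days = 2014-05-02.
Next gap: 19 days. 2014-05-02 + 19 days = 2014-05-21.
Next gap: 21 days. 2014-05-21 + 21 days = 2014-06-11.
Next gap: 23 days. 2014-06-11 + 23 days = 2014-07-04.
Next gap: 25 days. 2014-07-04 + 25 days = 2014-07-29.

2014-07-29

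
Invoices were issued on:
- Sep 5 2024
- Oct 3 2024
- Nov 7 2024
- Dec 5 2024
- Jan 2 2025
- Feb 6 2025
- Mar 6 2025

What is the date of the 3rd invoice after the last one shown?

These are Thursdays at 28- or 35-day spacing (28, 35, 28, 28, 35, 28).
The pattern: 1st Thursday of the month.
April 2025 — 1st Thursday is Apr 3 2025.
1st Thursday of May 2025: May 1 2025.
June 2025 — 1st Thursday is Jun 5 2025.

Jun 5 2025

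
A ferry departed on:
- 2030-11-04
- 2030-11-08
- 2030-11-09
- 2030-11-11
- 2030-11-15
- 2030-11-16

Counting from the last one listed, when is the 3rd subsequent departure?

Every event lands on a Monday or Friday or Saturday (gaps cycle 4, 1, 2, 4, 1).
So the schedule is: every Monday, Friday and Saturday.
The following Monday is 2030-11-18.
The following Friday is 2030-11-22.
The following Saturday is 2030-11-23.

2030-11-23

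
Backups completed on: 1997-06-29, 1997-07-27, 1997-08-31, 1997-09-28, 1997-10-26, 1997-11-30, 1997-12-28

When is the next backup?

All Sundays; the gaps (28, 35, 28, 28, 35, 28) vary with month length.
This is the last Sunday of each month.
January 1998 ends with Sunday 1998-01-25.

1998-01-25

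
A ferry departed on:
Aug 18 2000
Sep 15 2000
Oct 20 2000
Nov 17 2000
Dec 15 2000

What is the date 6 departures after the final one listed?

Jun 15 2001

All dates are Fridays, 28, 35, 28, 28 days apart.
Specifically, the 3rd Friday of each month.
3rd Friday of January 2001: Jan 19 2001.
3rd Friday of February 2001: Feb 16 2001.
3rd Friday of March 2001: Mar 16 2001.
3rd Friday of April 2001: Apr 20 2001.
3rd Friday of May 2001: May 18 2001.
3rd Friday of June 2001: Jun 15 2001.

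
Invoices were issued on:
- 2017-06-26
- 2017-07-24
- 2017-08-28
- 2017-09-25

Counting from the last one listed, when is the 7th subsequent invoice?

2018-04-23

All dates are Mondays, 28, 35, 28 days apart.
Specifically, the 4th Monday of each month.
4th Monday of October 2017: 2017-10-23.
November 2017 — 4th Monday is 2017-11-27.
4th Monday of December 2017: 2017-12-25.
January 2018 — 4th Monday is 2018-01-22.
4th Monday of February 2018: 2018-02-26.
4th Monday of March 2018: 2018-03-26.
4th Monday of April 2018: 2018-04-23.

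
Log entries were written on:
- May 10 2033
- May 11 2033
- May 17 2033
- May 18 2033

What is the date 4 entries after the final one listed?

Jun 1 2033

The gap pattern 1, 6, 1 repeats every 2 events.
These are the Tuesdays and Wednesdays of each week.
The following Tuesday is May 24 2033.
The following Wednesday is May 25 2033.
Next Tuesday: May 31 2033.
The following Wednesday is Jun 1 2033.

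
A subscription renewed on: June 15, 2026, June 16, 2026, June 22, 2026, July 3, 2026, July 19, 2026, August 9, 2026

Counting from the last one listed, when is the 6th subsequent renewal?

Gaps: 1, 6, 11, 16, 21 days — each gap is 5 larger than the previous one.
Next gap: 26 days. August 9, 2026 + 26 days = September 4, 2026.
Next gap: 31 days. September 4, 2026 + 31 days = October 5, 2026.
Next gap: 36 days. October 5, 2026 + 36 days = November 10, 2026.
Next gap: 41 days. November 10, 2026 + 41 days = December 21, 2026.
Next gap: 46 days. December 21, 2026 + 46 days = February 5, 2027.
Next gap: 51 days. February 5, 2027 + 51 days = March 28, 2027.

March 28, 2027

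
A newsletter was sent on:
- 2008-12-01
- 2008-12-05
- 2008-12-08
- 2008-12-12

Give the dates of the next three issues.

2008-12-15, 2008-12-19, 2008-12-22

Every event lands on a Monday or Friday (gaps cycle 4, 3, 4).
So the schedule is: every Monday and Friday.
Next Monday: 2008-12-15.
The following Friday is 2008-12-19.
The following Monday is 2008-12-22.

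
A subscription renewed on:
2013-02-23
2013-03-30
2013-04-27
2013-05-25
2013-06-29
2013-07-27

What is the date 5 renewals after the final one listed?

These are Saturdays with 35, 28, 28, 35, 28-day gaps.
Each is the final Saturday of its month — 2013-03-30 is past the 28th, so '4th Saturday' doesn't fit.
August 2013 ends with Saturday 2013-08-31.
September 2013 ends with Saturday 2013-09-28.
Last Saturday of October 2013: 2013-10-26.
November 2013 ends with Saturday 2013-11-30.
December 2013 ends with Saturday 2013-12-28.

2013-12-28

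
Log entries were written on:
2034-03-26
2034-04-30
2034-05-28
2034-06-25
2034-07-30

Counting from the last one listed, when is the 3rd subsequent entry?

All Sundays; the gaps (35, 28, 28, 35) vary with month length.
This is the last Sunday of each month.
August 2034 ends with Sunday 2034-08-27.
Last Sunday of September 2034: 2034-09-24.
October 2034 ends with Sunday 2034-10-29.

2034-10-29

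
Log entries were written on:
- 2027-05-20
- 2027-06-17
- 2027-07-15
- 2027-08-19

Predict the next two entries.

2027-09-16, 2027-10-21

All dates are Thursdays, 28, 28, 35 days apart.
Specifically, the 3rd Thursday of each month.
September 2027 — 3rd Thursday is 2027-09-16.
3rd Thursday of October 2027: 2027-10-21.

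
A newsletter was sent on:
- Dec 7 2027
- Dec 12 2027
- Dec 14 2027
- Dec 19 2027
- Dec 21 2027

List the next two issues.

Every event lands on a Tuesday or Sunday (gaps cycle 5, 2, 5, 2).
So the schedule is: every Tuesday and Sunday.
The following Sunday is Dec 26 2027.
Next Tuesday: Dec 28 2027.

Dec 26 2027, Dec 28 2027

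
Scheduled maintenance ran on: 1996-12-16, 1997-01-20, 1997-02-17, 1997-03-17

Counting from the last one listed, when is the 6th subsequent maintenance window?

All dates are Mondays, 35, 28, 28 days apart.
Specifically, the 3rd Monday of each month.
April 1997 — 3rd Monday is 1997-04-21.
May 1997 — 3rd Monday is 1997-05-19.
June 1997 — 3rd Monday is 1997-06-16.
July 1997 — 3rd Monday is 1997-07-21.
3rd Monday of August 1997: 1997-08-18.
3rd Monday of September 1997: 1997-09-15.

1997-09-15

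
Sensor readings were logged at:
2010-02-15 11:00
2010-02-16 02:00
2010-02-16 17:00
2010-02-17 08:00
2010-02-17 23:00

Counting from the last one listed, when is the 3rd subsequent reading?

2010-02-19 20:00

The interval is a steady 15 hours (15, 15, 15, 15).
2010-02-17 23:00 + 15 h = 2010-02-18 14:00.
2010-02-18 14:00 + 15 h = 2010-02-19 05:00.
2010-02-19 05:00 + 15 h = 2010-02-19 20:00.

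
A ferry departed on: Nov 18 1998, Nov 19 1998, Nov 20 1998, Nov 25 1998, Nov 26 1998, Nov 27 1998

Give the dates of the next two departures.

Dec 2 1998, Dec 3 1998

Every event lands on a Wednesday or Thursday or Friday (gaps cycle 1, 1, 5, 1, 1).
So the schedule is: every Wednesday, Thursday and Friday.
Next Wednesday: Dec 2 1998.
Next Thursday: Dec 3 1998.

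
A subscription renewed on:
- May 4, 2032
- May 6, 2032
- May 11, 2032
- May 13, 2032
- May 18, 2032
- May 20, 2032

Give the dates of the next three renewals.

May 25, 2032; May 27, 2032; June 1, 2032

The gap pattern 2, 5, 2, 5, 2 repeats every 2 events.
These are the Tuesdays and Thursdays of each week.
The following Tuesday is May 25, 2032.
The following Thursday is May 27, 2032.
Next Tuesday: June 1, 2032.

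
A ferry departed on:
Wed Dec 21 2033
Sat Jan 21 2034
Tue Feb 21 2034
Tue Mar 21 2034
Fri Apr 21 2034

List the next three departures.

Sun May 21 2034, Wed Jun 21 2034, Fri Jul 21 2034

The day-of-month is always 21 (31, 31, 28, 31 days between events).
So this recurs on the 21st of each month.
May 2034: Sun May 21 2034.
Next: June 2034 → Wed Jun 21 2034.
Next: July 2034 → Fri Jul 21 2034.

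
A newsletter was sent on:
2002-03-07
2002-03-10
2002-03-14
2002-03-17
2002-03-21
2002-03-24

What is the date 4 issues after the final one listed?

2002-04-07

Gaps: 3, 4, 3, 4, 3 days — not constant, but cyclic with period 2.
The events fall on every Thursday and Sunday.
The following Thursday is 2002-03-28.
The following Sunday is 2002-03-31.
Next Thursday: 2002-04-04.
The following Sunday is 2002-04-07.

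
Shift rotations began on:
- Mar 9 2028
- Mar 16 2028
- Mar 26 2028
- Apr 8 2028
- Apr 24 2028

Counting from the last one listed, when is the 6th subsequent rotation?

Intervals are 7, 10, 13, 16 days — an arithmetic progression with common difference 3.
Next gap: 19 days. Apr 24 2028 + 19 days = May 13 2028.
Next gap: 22 days. May 13 2028 + 22 days = Jun 4 2028.
Next gap: 25 days. Jun 4 2028 + 25 days = Jun 29 2028.
Next gap: 28 days. Jun 29 2028 + 28 days = Jul 27 2028.
Next gap: 31 days. Jul 27 2028 + 31 days = Aug 27 2028.
Next gap: 34 days. Aug 27 2028 + 34 days = Sep 30 2028.

Sep 30 2028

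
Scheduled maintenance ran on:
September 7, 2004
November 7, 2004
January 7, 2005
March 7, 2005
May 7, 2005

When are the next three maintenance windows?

July 7, 2005; September 7, 2005; November 7, 2005

Gaps: 61, 61, 59, 61 days — not constant. Every event is on the 7th of the month.
Pattern: the 7th of every 2 months.
July 2005: July 7, 2005.
Next: September 2005 → September 7, 2005.
Next: November 2005 → November 7, 2005.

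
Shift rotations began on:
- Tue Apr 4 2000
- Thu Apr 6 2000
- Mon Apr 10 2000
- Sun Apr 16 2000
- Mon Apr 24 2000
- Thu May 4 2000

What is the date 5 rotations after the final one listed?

Intervals are 2, 4, 6, 8, 10 days — an arithmetic progression with common difference 2.
Next gap: 12 days. Thu May 4 2000 + 12 days = Tue May 16 2000.
Next gap: 14 days. Tue May 16 2000 + 14 days = Tue May 30 2000.
Next gap: 16 days. Tue May 30 2000 + 16 days = Thu Jun 15 2000.
Next gap: 18 days. Thu Jun 15 2000 + 18 days = Mon Jul 3 2000.
Next gap: 20 days. Mon Jul 3 2000 + 20 days = Sun Jul 23 2000.

Sun Jul 23 2000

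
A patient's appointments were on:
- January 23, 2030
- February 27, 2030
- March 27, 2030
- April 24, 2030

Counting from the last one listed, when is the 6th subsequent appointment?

October 23, 2030

These are Wednesdays at 28- or 35-day spacing (35, 28, 28).
The pattern: 4th Wednesday of the month.
May 2030 — 4th Wednesday is May 22, 2030.
June 2030 — 4th Wednesday is June 26, 2030.
4th Wednesday of July 2030: July 24, 2030.
4th Wednesday of August 2030: August 28, 2030.
4th Wednesday of September 2030: September 25, 2030.
4th Wednesday of October 2030: October 23, 2030.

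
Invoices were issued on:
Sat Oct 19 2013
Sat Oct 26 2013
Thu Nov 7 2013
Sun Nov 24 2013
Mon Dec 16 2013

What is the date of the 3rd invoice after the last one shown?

Sat Mar 22 2014

Gaps: 7, 12, 17, 22 days — each gap is 5 larger than the previous one.
Next gap: 27 days. Mon Dec 16 2013 + 27 days = Sun Jan 12 2014.
Next gap: 32 days. Sun Jan 12 2014 + 32 days = Thu Feb 13 2014.
Next gap: 37 days. Thu Feb 13 2014 + 37 days = Sat Mar 22 2014.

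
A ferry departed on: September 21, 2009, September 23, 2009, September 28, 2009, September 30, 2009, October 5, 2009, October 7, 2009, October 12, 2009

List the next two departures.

October 14, 2009; October 19, 2009

The gap pattern 2, 5, 2, 5, 2, 5 repeats every 2 events.
These are the Mondays and Wednesdays of each week.
Next Wednesday: October 14, 2009.
The following Monday is October 19, 2009.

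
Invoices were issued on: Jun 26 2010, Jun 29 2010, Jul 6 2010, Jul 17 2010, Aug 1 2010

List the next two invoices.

Aug 20 2010, Sep 12 2010

Intervals are 3, 7, 11, 15 days — an arithmetic progression with common difference 4.
Next gap: 19 days. Aug 1 2010 + 19 days = Aug 20 2010.
Next gap: 23 days. Aug 20 2010 + 23 days = Sep 12 2010.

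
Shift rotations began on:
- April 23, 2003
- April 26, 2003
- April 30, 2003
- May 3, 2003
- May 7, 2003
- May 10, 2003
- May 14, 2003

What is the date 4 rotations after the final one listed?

The gap pattern 3, 4, 3, 4, 3, 4 repeats every 2 events.
These are the Wednesdays and Saturdays of each week.
Next Saturday: May 17, 2003.
The following Wednesday is May 21, 2003.
The following Saturday is May 24, 2003.
Next Wednesday: May 28, 2003.

May 28, 2003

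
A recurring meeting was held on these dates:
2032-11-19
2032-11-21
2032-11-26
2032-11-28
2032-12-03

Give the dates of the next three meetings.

The gap pattern 2, 5, 2, 5 repeats every 2 events.
These are the Fridays and Sundays of each week.
The following Sunday is 2032-12-05.
Next Friday: 2032-12-10.
Next Sunday: 2032-12-12.

2032-12-05, 2032-12-10, 2032-12-12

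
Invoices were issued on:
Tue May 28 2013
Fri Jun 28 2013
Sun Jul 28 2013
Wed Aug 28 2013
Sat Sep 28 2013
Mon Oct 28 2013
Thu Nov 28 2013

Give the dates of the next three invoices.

Sat Dec 28 2013, Tue Jan 28 2014, Fri Feb 28 2014

Each date is the 28th; the gaps (31, 30, 31, 31, 30, 31) track the month lengths.
The rule is the 28th of each month.
December 2013: Sat Dec 28 2013.
Next: January 2014 → Tue Jan 28 2014.
February 2014: Fri Feb 28 2014.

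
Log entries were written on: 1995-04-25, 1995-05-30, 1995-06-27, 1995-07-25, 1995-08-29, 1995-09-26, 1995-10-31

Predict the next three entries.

These are Tuesdays with 35, 28, 28, 35, 28, 35-day gaps.
Each is the final Tuesday of its month — 1995-05-30 is past the 28th, so '4th Tuesday' doesn't fit.
Last Tuesday of November 1995: 1995-11-28.
Last Tuesday of December 1995: 1995-12-26.
January 1996 ends with Tuesday 1996-01-30.

1995-11-28, 1995-12-26, 1996-01-30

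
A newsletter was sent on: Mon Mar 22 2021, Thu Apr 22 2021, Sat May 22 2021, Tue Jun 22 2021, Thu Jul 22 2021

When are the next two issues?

The day-of-month is always 22 (31, 30, 31, 30 days between events).
So this recurs on the 22nd of each month.
August 2021: Sun Aug 22 2021.
September 2021: Wed Sep 22 2021.

Sun Aug 22 2021, Wed Sep 22 2021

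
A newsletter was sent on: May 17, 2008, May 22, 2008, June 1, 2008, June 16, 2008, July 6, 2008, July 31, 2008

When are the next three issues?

August 30, 2008; October 4, 2008; November 13, 2008

Gaps: 5, 10, 15, 20, 25 days — each gap is 5 larger than the previous one.
Next gap: 30 days. July 31, 2008 + 30 days = August 30, 2008.
Next gap: 35 days. August 30, 2008 + 35 days = October 4, 2008.
Next gap: 40 days. October 4, 2008 + 40 days = November 13, 2008.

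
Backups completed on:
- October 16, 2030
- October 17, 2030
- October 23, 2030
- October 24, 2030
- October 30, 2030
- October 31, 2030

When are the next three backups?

November 6, 2030; November 7, 2030; November 13, 2030

Gaps: 1, 6, 1, 6, 1 days — not constant, but cyclic with period 2.
The events fall on every Wednesday and Thursday.
Next Wednesday: November 6, 2030.
The following Thursday is November 7, 2030.
Next Wednesday: November 13, 2030.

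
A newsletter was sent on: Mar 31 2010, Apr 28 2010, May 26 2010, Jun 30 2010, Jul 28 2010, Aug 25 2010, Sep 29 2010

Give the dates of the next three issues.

Every date is a Wednesday; gaps 28, 28, 35, 28, 28, 35 days.
Each is the last Wednesday of its month (at least one falls on the 29th or later, ruling out '4th Wednesday').
October 2010 ends with Wednesday Oct 27 2010.
November 2010 ends with Wednesday Nov 24 2010.
December 2010 ends with Wednesday Dec 29 2010.

Oct 27 2010, Nov 24 2010, Dec 29 2010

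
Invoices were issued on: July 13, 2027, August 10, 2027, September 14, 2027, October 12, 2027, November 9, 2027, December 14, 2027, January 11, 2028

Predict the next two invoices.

These are Tuesdays at 28- or 35-day spacing (28, 35, 28, 28, 35, 28).
The pattern: 2nd Tuesday of the month.
February 2028 — 2nd Tuesday is February 8, 2028.
March 2028 — 2nd Tuesday is March 14, 2028.

February 8, 2028; March 14, 2028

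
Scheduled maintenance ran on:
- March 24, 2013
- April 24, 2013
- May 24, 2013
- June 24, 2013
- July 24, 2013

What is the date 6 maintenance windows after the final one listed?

The day-of-month is always 24 (31, 30, 31, 30 days between events).
So this recurs on the 24th of each month.
Next: August 2013 → August 24, 2013.
Next: September 2013 → September 24, 2013.
Next: October 2013 → October 24, 2013.
Next: November 2013 → November 24, 2013.
December 2013: December 24, 2013.
January 2014: January 24, 2014.

January 24, 2014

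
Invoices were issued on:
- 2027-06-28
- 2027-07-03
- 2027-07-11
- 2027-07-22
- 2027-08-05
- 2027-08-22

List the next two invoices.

2027-09-11, 2027-10-04

Intervals are 5, 8, 11, 14, 17 days — an arithmetic progression with common difference 3.
Next gap: 20 days. 2027-08-22 + 20 days = 2027-09-11.
Next gap: 23 days. 2027-09-11 + 23 days = 2027-10-04.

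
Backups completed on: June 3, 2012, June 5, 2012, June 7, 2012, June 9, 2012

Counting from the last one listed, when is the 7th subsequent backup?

Gaps between consecutive events: 2, 2, 2 days — a constant 2-day interval.
June 9, 2012 + 2 days = June 11, 2012.
June 11, 2012 + 2 days = June 13, 2012.
June 13, 2012 + 2 days = June 15, 2012.
June 15, 2012 + 2 days = June 17, 2012.
June 17, 2012 + 2 days = June 19, 2012.
June 19, 2012 + 2 days = June 21, 2012.
June 21, 2012 + 2 days = June 23, 2012.

June 23, 2012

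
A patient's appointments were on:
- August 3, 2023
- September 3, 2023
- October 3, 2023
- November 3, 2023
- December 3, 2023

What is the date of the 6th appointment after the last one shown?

June 3, 2024

The day-of-month is always 3 (31, 30, 31, 30 days between events).
So this recurs on the 3rd of each month.
January 2024: January 3, 2024.
February 2024: February 3, 2024.
March 2024: March 3, 2024.
Next: April 2024 → April 3, 2024.
Next: May 2024 → May 3, 2024.
June 2024: June 3, 2024.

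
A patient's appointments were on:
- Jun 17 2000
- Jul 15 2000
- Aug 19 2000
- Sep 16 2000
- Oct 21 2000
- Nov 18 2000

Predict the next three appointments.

All dates are Saturdays, 28, 35, 28, 35, 28 days apart.
Specifically, the 3rd Saturday of each month.
3rd Saturday of December 2000: Dec 16 2000.
3rd Saturday of January 2001: Jan 20 2001.
February 2001 — 3rd Saturday is Feb 17 2001.

Dec 16 2000, Jan 20 2001, Feb 17 2001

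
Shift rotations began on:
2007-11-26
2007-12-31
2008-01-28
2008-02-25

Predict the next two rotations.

2008-03-31, 2008-04-28

All Mondays; the gaps (35, 28, 28) vary with month length.
This is the last Monday of each month.
Last Monday of March 2008: 2008-03-31.
Last Monday of April 2008: 2008-04-28.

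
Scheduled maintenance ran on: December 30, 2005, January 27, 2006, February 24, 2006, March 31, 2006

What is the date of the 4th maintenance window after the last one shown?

All Fridays; the gaps (28, 28, 35) vary with month length.
This is the last Friday of each month.
April 2006 ends with Friday April 28, 2006.
Last Friday of May 2006: May 26, 2006.
June 2006 ends with Friday June 30, 2006.
July 2006 ends with Friday July 28, 2006.

July 28, 2006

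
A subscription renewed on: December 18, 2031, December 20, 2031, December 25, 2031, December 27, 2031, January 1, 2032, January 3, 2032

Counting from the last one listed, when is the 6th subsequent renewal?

January 24, 2032

Every event lands on a Thursday or Saturday (gaps cycle 2, 5, 2, 5, 2).
So the schedule is: every Thursday and Saturday.
The following Thursday is January 8, 2032.
Next Saturday: January 10, 2032.
Next Thursday: January 15, 2032.
Next Saturday: January 17, 2032.
Next Thursday: January 22, 2032.
The following Saturday is January 24, 2032.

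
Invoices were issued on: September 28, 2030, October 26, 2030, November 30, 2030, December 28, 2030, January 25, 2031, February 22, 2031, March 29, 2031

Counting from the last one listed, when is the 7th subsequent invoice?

October 25, 2031

All Saturdays; the gaps (28, 35, 28, 28, 28, 35) vary with month length.
This is the last Saturday of each month.
Last Saturday of April 2031: April 26, 2031.
Last Saturday of May 2031: May 31, 2031.
June 2031 ends with Saturday June 28, 2031.
July 2031 ends with Saturday July 26, 2031.
Last Saturday of August 2031: August 30, 2031.
Last Saturday of September 2031: September 27, 2031.
Last Saturday of October 2031: October 25, 2031.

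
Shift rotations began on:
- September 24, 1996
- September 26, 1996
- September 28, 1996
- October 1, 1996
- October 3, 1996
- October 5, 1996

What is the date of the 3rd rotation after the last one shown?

October 12, 1996

Every event lands on a Tuesday or Thursday or Saturday (gaps cycle 2, 2, 3, 2, 2).
So the schedule is: every Tuesday, Thursday and Saturday.
The following Tuesday is October 8, 1996.
The following Thursday is October 10, 1996.
The following Saturday is October 12, 1996.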